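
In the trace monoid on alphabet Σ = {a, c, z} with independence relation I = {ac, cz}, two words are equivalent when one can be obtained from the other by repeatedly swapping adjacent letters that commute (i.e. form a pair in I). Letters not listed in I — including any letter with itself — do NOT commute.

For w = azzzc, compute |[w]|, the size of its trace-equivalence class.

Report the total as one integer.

#0=a has no predecessor
#1=z depends on [0:a]
#2=z depends on [1:z]
#3=z depends on [2:z]
#4=c has no predecessor
sources: [0:a, 4:c]
N(rest) = Σ N(rest − s) over sources s of rest; N(one piece) = 1:
  size 1 → [3]=1  [4]=1
  size 2 → [2,3]=1  [3,4]=2
  size 3 → [1,2,3]=1  [2,3,4]=3
  first=0(a) contributes 4
  first=4(c) contributes 1
|[w]| = 5

5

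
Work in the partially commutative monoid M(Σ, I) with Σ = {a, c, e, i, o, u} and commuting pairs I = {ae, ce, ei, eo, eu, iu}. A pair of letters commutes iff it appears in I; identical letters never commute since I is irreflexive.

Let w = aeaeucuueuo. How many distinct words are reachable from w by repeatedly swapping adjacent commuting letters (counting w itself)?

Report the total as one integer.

#0=a has no predecessor
#1=e has no predecessor
#2=a depends on [0:a]
#3=e depends on [1:e]
#4=u depends on [2:a]
#5=c depends on [4:u]
#6=u depends on [5:c]
#7=u depends on [6:u]
#8=e depends on [3:e]
#9=u depends on [7:u]
#10=o depends on [9:u]
sources: [0:a, 1:e]
N(rest) = Σ N(rest − s) over sources s of rest; N(one piece) = 1:
  size 1 → [8]=1  [10]=1
  size 2 → [3,8]=1  [8,10]=2  [9,10]=1
  size 3 → [1,3,8]=1  [3,8,10]=3  [7,9,10]=1  [8,9,10]=3
  size 4 → [1,3,8,10]=4  [3,8,9,10]=6  [6,7,9,10]=1  [7,8,9,10]=4
  size 5 → [1,3,8,9,10]=10  [3,7,8,9,10]=10  [5,6,7,9,10]=1  [6,7,8,9,10]=5
  size 6 → [1,3,7,8,9,10]=20  [3,6,7,8,9,10]=15  [4,5,6,7,9,10]=1  [5,6,7,8,9,10]=6
  size 7 → [1,3,6,7,8,9,10]=35  [2,4,5,6,7,9,10]=1  [3,5,6,7,8,9,10]=21  [4,5,6,7,8,9,10]=7
  size 8 → [0,2,4,5,6,7,9,10]=1  [1,3,5,6,7,8,9,10]=56  [2,4,5,6,7,8,9,10]=8  [3,4,5,6,7,8,9,10]=28
  size 9 → [0,2,4,5,6,7,8,9,10]=9  [1,3,4,5,6,7,8,9,10]=84  [2,3,4,5,6,7,8,9,10]=36
  first=0(a) contributes 120
  first=1(e) contributes 45
|[w]| = 165

165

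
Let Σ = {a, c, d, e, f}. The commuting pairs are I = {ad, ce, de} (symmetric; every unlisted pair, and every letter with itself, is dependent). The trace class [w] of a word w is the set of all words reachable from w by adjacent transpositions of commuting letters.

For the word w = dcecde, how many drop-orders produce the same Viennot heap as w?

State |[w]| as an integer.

15

drop 0:d onto floor
drop 1:c onto {0:d}
drop 2:e onto floor
drop 3:c onto {1:c}
drop 4:d onto {3:c}
drop 5:e onto {2:e}
ground layer = {0:d, 2:e}
drop-orders for the pieces not yet dropped (sum over which currently-grounded one goes next):
  1 to go: {4} 1  {5} 1
  2 to go: {2,5} 1  {3,4} 1  {4,5} 2
  3 to go: {1,3,4} 1  {2,4,5} 3  {3,4,5} 3
  4 to go: {0,1,3,4} 1  {1,3,4,5} 4  {2,3,4,5} 6
  if 0:d drops first: 10 orders
  if 2:e drops first: 5 orders
heap linearizations: 15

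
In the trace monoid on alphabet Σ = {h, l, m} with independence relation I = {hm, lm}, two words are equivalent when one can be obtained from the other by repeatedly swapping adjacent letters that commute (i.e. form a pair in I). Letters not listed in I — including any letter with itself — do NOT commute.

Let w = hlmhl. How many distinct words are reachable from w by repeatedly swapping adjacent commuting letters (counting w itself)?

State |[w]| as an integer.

5

drop 0:h onto floor
drop 1:l onto {0:h}
drop 2:m onto floor
drop 3:h onto {1:l}
drop 4:l onto {3:h}
ground layer = {0:h, 2:m}
drop-orders for the pieces not yet dropped (sum over which currently-grounded one goes next):
  1 to go: {2} 1  {4} 1
  2 to go: {2,4} 2  {3,4} 1
  3 to go: {1,3,4} 1  {2,3,4} 3
  if 0:h drops first: 4 orders
  if 2:m drops first: 1 orders
heap linearizations: 5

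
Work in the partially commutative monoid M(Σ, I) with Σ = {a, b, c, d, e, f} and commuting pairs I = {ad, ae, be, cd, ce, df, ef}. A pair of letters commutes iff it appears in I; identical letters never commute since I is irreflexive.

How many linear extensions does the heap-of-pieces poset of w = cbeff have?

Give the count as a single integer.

#0=c has no predecessor
#1=b depends on [0:c]
#2=e has no predecessor
#3=f depends on [1:b]
#4=f depends on [3:f]
sources: [0:c, 2:e]
N(rest) = Σ N(rest − s) over sources s of rest; N(one piece) = 1:
  size 1 → [2]=1  [4]=1
  size 2 → [2,4]=2  [3,4]=1
  size 3 → [1,3,4]=1  [2,3,4]=3
  first=0(c) contributes 4
  first=2(e) contributes 1
|[w]| = 5

5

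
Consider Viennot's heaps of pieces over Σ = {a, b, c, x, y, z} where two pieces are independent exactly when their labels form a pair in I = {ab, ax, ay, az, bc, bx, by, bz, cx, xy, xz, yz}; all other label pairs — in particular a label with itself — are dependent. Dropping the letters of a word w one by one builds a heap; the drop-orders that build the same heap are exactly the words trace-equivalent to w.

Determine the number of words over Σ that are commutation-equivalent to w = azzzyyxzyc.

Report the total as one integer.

2800

piece 0:a — minimal
piece 1:z — minimal
piece 2:z rests on {1:z}
piece 3:z rests on {2:z}
piece 4:y — minimal
piece 5:y rests on {4:y}
piece 6:x — minimal
piece 7:z rests on {3:z}
piece 8:y rests on {5:y}
piece 9:c rests on {0:a, 7:z, 8:y}
minimal pieces: {0:a, 1:z, 4:y, 6:x}
ways to finish when only these pieces remain (= sum over removing one remaining piece with nothing left below it):
  1 left: {6}→1  {9}→1
  2 left: {0,9}→1  {6,9}→2  {7,9}→1  {8,9}→1
  3 left: {0,6,9}→3  {0,7,9}→2  {0,8,9}→2  {3,7,9}→1  {5,8,9}→1  {6,7,9}→3  {6,8,9}→3  {7,8,9}→2
  4 left: {0,3,7,9}→3  {0,5,8,9}→3  {0,6,7,9}→8  {0,6,8,9}→8  {0,7,8,9}→6  {2,3,7,9}→1  {3,6,7,9}→4  {3,7,8,9}→3  {4,5,8,9}→1  {5,6,8,9}→4  {5,7,8,9}→3  {6,7,8,9}→8
  5 left: {0,2,3,7,9}→4  {0,3,6,7,9}→15  {0,3,7,8,9}→12  {0,4,5,8,9}→4  {0,5,6,8,9}→15  {0,5,7,8,9}→12  {0,6,7,8,9}→30  {1,2,3,7,9}→1  {2,3,6,7,9}→5  {2,3,7,8,9}→4  {3,5,7,8,9}→6  {3,6,7,8,9}→15  {4,5,6,8,9}→5  {4,5,7,8,9}→4  {5,6,7,8,9}→15
  6 left: {0,1,2,3,7,9}→5  {0,2,3,6,7,9}→24  {0,2,3,7,8,9}→20  {0,3,5,7,8,9}→30  {0,3,6,7,8,9}→72  {0,4,5,6,8,9}→24  {0,4,5,7,8,9}→20  {0,5,6,7,8,9}→72  {1,2,3,6,7,9}→6  {1,2,3,7,8,9}→5  {2,3,5,7,8,9}→10  {2,3,6,7,8,9}→24  {3,4,5,7,8,9}→10  {3,5,6,7,8,9}→36  {4,5,6,7,8,9}→24
  7 left: {0,1,2,3,6,7,9}→35  {0,1,2,3,7,8,9}→30  {0,2,3,5,7,8,9}→60  {0,2,3,6,7,8,9}→140  {0,3,4,5,7,8,9}→60  {0,3,5,6,7,8,9}→210  {0,4,5,6,7,8,9}→140  {1,2,3,5,7,8,9}→15  {1,2,3,6,7,8,9}→35  {2,3,4,5,7,8,9}→20  {2,3,5,6,7,8,9}→70  {3,4,5,6,7,8,9}→70
  8 left: {0,1,2,3,5,7,8,9}→105  {0,1,2,3,6,7,8,9}→240  {0,2,3,4,5,7,8,9}→140  {0,2,3,5,6,7,8,9}→480  {0,3,4,5,6,7,8,9}→480  {1,2,3,4,5,7,8,9}→35  {1,2,3,5,6,7,8,9}→120  {2,3,4,5,6,7,8,9}→160
  placing 0:a first → 315 extensions
  placing 1:z first → 1260 extensions
  placing 4:y first → 945 extensions
  placing 6:x first → 280 extensions
total linear extensions = 2800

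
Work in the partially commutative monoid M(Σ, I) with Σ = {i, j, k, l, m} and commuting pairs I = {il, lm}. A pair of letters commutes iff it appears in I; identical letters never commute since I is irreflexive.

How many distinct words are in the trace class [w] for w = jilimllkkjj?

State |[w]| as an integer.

20

0(j) covers ∅
1(i) covers 0:j
2(l) covers 0:j
3(i) covers 1:i
4(m) covers 3:i
5(l) covers 2:l
6(l) covers 5:l
7(k) covers 4:m, 6:l
8(k) covers 7:k
9(j) covers 8:k
10(j) covers 9:j
floor of heap: 0:j
completions by unplaced set U, small U first (add the entries for U minus each lowest piece of U):
  |U|=1: {10}:1
  |U|=2: {9,10}:1
  |U|=3: {8,9,10}:1
  |U|=4: {7,8,9,10}:1
  |U|=5: {4,7,8,9,10}:1  {6,7,8,9,10}:1
  |U|=6: {3,4,7,8,9,10}:1  {4,6,7,8,9,10}:2  {5,6,7,8,9,10}:1
  |U|=7: {1,3,4,7,8,9,10}:1  {2,5,6,7,8,9,10}:1  {3,4,6,7,8,9,10}:3  {4,5,6,7,8,9,10}:3
  |U|=8: {1,3,4,6,7,8,9,10}:4  {2,4,5,6,7,8,9,10}:4  {3,4,5,6,7,8,9,10}:6
  |U|=9: {1,3,4,5,6,7,8,9,10}:10  {2,3,4,5,6,7,8,9,10}:10
  start at 0(j): 20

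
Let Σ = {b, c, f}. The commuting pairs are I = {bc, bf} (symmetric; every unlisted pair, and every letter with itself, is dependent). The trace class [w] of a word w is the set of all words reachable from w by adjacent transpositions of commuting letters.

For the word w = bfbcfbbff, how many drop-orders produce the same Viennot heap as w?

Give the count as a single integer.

drop 0:b onto floor
drop 1:f onto floor
drop 2:b onto {0:b}
drop 3:c onto {1:f}
drop 4:f onto {3:c}
drop 5:b onto {2:b}
drop 6:b onto {5:b}
drop 7:f onto {4:f}
drop 8:f onto {7:f}
ground layer = {0:b, 1:f}
drop-orders for the pieces not yet dropped (sum over which currently-grounded one goes next):
  1 to go: {6} 1  {8} 1
  2 to go: {5,6} 1  {6,8} 2  {7,8} 1
  3 to go: {2,5,6} 1  {4,7,8} 1  {5,6,8} 3  {6,7,8} 3
  4 to go: {0,2,5,6} 1  {2,5,6,8} 4  {3,4,7,8} 1  {4,6,7,8} 4  {5,6,7,8} 6
  5 to go: {0,2,5,6,8} 5  {1,3,4,7,8} 1  {2,5,6,7,8} 10  {3,4,6,7,8} 5  {4,5,6,7,8} 10
  6 to go: {0,2,5,6,7,8} 15  {1,3,4,6,7,8} 6  {2,4,5,6,7,8} 20  {3,4,5,6,7,8} 15
  7 to go: {0,2,4,5,6,7,8} 35  {1,3,4,5,6,7,8} 21  {2,3,4,5,6,7,8} 35
  if 0:b drops first: 56 orders
  if 1:f drops first: 70 orders
heap linearizations: 126

126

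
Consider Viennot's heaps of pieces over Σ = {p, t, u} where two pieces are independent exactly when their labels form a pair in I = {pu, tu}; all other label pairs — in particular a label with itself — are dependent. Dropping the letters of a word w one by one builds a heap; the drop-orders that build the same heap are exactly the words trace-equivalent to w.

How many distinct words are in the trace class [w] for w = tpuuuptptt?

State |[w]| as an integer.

drop 0:t onto floor
drop 1:p onto {0:t}
drop 2:u onto floor
drop 3:u onto {2:u}
drop 4:u onto {3:u}
drop 5:p onto {1:p}
drop 6:t onto {5:p}
drop 7:p onto {6:t}
drop 8:t onto {7:p}
drop 9:t onto {8:t}
ground layer = {0:t, 2:u}
drop-orders for the pieces not yet dropped (sum over which currently-grounded one goes next):
  1 to go: {4} 1  {9} 1
  2 to go: {3,4} 1  {4,9} 2  {8,9} 1
  3 to go: {2,3,4} 1  {3,4,9} 3  {4,8,9} 3  {7,8,9} 1
  4 to go: {2,3,4,9} 4  {3,4,8,9} 6  {4,7,8,9} 4  {6,7,8,9} 1
  5 to go: {2,3,4,8,9} 10  {3,4,7,8,9} 10  {4,6,7,8,9} 5  {5,6,7,8,9} 1
  6 to go: {1,5,6,7,8,9} 1  {2,3,4,7,8,9} 20  {3,4,6,7,8,9} 15  {4,5,6,7,8,9} 6
  7 to go: {0,1,5,6,7,8,9} 1  {1,4,5,6,7,8,9} 7  {2,3,4,6,7,8,9} 35  {3,4,5,6,7,8,9} 21
  8 to go: {0,1,4,5,6,7,8,9} 8  {1,3,4,5,6,7,8,9} 28  {2,3,4,5,6,7,8,9} 56
  if 0:t drops first: 84 orders
  if 2:u drops first: 36 orders
heap linearizations: 120

120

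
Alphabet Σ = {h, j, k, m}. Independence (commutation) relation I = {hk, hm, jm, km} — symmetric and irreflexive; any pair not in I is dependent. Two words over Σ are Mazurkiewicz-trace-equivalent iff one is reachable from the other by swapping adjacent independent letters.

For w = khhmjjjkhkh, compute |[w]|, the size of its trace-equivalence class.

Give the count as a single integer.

piece 0:k — minimal
piece 1:h — minimal
piece 2:h rests on {1:h}
piece 3:m — minimal
piece 4:j rests on {0:k, 2:h}
piece 5:j rests on {4:j}
piece 6:j rests on {5:j}
piece 7:k rests on {6:j}
piece 8:h rests on {6:j}
piece 9:k rests on {7:k}
piece 10:h rests on {8:h}
minimal pieces: {0:k, 1:h, 3:m}
ways to finish when only these pieces remain (= sum over removing one remaining piece with nothing left below it):
  1 left: {3}→1  {9}→1  {10}→1
  2 left: {3,9}→2  {3,10}→2  {7,9}→1  {8,10}→1  {9,10}→2
  3 left: {3,7,9}→3  {3,8,10}→3  {3,9,10}→6  {7,9,10}→3  {8,9,10}→3
  4 left: {3,7,9,10}→12  {3,8,9,10}→12  {7,8,9,10}→6
  5 left: {3,7,8,9,10}→30  {6,7,8,9,10}→6
  6 left: {3,6,7,8,9,10}→36  {5,6,7,8,9,10}→6
  7 left: {3,5,6,7,8,9,10}→42  {4,5,6,7,8,9,10}→6
  8 left: {0,4,5,6,7,8,9,10}→6  {2,4,5,6,7,8,9,10}→6  {3,4,5,6,7,8,9,10}→48
  9 left: {0,2,4,5,6,7,8,9,10}→12  {0,3,4,5,6,7,8,9,10}→54  {1,2,4,5,6,7,8,9,10}→6  {2,3,4,5,6,7,8,9,10}→54
  placing 0:k first → 60 extensions
  placing 1:h first → 120 extensions
  placing 3:m first → 18 extensions
total linear extensions = 198

198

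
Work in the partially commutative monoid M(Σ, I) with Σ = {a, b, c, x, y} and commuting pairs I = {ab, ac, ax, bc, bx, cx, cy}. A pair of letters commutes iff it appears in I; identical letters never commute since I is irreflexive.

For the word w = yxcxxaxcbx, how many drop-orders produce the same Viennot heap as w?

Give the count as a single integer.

piece 0:y — minimal
piece 1:x rests on {0:y}
piece 2:c — minimal
piece 3:x rests on {1:x}
piece 4:x rests on {3:x}
piece 5:a rests on {0:y}
piece 6:x rests on {4:x}
piece 7:c rests on {2:c}
piece 8:b rests on {0:y}
piece 9:x rests on {6:x}
minimal pieces: {0:y, 2:c}
ways to finish when only these pieces remain (= sum over removing one remaining piece with nothing left below it):
  1 left: {5}→1  {7}→1  {8}→1  {9}→1
  2 left: {2,7}→1  {5,7}→2  {5,8}→2  {5,9}→2  {6,9}→1  {7,8}→2  {7,9}→2  {8,9}→2
  3 left: {2,5,7}→3  {2,7,8}→3  {2,7,9}→3  {4,6,9}→1  {5,6,9}→3  {5,7,8}→6  {5,7,9}→6  {5,8,9}→6  {6,7,9}→3  {6,8,9}→3  {7,8,9}→6
  4 left: {2,5,7,8}→12  {2,5,7,9}→12  {2,6,7,9}→6  {2,7,8,9}→12  {3,4,6,9}→1  {4,5,6,9}→4  {4,6,7,9}→4  {4,6,8,9}→4  {5,6,7,9}→12  {5,6,8,9}→12  {5,7,8,9}→24  {6,7,8,9}→12
  5 left: {1,3,4,6,9}→1  {2,4,6,7,9}→10  {2,5,6,7,9}→30  {2,5,7,8,9}→60  {2,6,7,8,9}→30  {3,4,5,6,9}→5  {3,4,6,7,9}→5  {3,4,6,8,9}→5  {4,5,6,7,9}→20  {4,5,6,8,9}→20  {4,6,7,8,9}→20  {5,6,7,8,9}→60
  6 left: {1,3,4,5,6,9}→6  {1,3,4,6,7,9}→6  {1,3,4,6,8,9}→6  {2,3,4,6,7,9}→15  {2,4,5,6,7,9}→60  {2,4,6,7,8,9}→60  {2,5,6,7,8,9}→180  {3,4,5,6,7,9}→30  {3,4,5,6,8,9}→30  {3,4,6,7,8,9}→30  {4,5,6,7,8,9}→120
  7 left: {1,2,3,4,6,7,9}→21  {1,3,4,5,6,7,9}→42  {1,3,4,5,6,8,9}→42  {1,3,4,6,7,8,9}→42  {2,3,4,5,6,7,9}→105  {2,3,4,6,7,8,9}→105  {2,4,5,6,7,8,9}→420  {3,4,5,6,7,8,9}→210
  8 left: {0,1,3,4,5,6,8,9}→42  {1,2,3,4,5,6,7,9}→168  {1,2,3,4,6,7,8,9}→168  {1,3,4,5,6,7,8,9}→336  {2,3,4,5,6,7,8,9}→840
  placing 0:y first → 1512 extensions
  placing 2:c first → 378 extensions
total linear extensions = 1890

1890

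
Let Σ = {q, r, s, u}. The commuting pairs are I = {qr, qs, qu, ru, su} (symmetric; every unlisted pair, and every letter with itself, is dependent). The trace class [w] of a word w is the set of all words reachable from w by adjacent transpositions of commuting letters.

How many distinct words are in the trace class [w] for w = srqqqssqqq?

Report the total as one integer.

piece 0:s — minimal
piece 1:r rests on {0:s}
piece 2:q — minimal
piece 3:q rests on {2:q}
piece 4:q rests on {3:q}
piece 5:s rests on {1:r}
piece 6:s rests on {5:s}
piece 7:q rests on {4:q}
piece 8:q rests on {7:q}
piece 9:q rests on {8:q}
minimal pieces: {0:s, 2:q}
ways to finish when only these pieces remain (= sum over removing one remaining piece with nothing left below it):
  1 left: {6}→1  {9}→1
  2 left: {5,6}→1  {6,9}→2  {8,9}→1
  3 left: {1,5,6}→1  {5,6,9}→3  {6,8,9}→3  {7,8,9}→1
  4 left: {0,1,5,6}→1  {1,5,6,9}→4  {4,7,8,9}→1  {5,6,8,9}→6  {6,7,8,9}→4
  5 left: {0,1,5,6,9}→5  {1,5,6,8,9}→10  {3,4,7,8,9}→1  {4,6,7,8,9}→5  {5,6,7,8,9}→10
  6 left: {0,1,5,6,8,9}→15  {1,5,6,7,8,9}→20  {2,3,4,7,8,9}→1  {3,4,6,7,8,9}→6  {4,5,6,7,8,9}→15
  7 left: {0,1,5,6,7,8,9}→35  {1,4,5,6,7,8,9}→35  {2,3,4,6,7,8,9}→7  {3,4,5,6,7,8,9}→21
  8 left: {0,1,4,5,6,7,8,9}→70  {1,3,4,5,6,7,8,9}→56  {2,3,4,5,6,7,8,9}→28
  placing 0:s first → 84 extensions
  placing 2:q first → 126 extensions
total linear extensions = 210

210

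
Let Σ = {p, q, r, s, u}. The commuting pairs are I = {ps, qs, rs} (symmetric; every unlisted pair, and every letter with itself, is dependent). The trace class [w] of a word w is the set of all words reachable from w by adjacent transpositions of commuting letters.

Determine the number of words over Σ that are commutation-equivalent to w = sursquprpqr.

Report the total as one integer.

3

drop 0:s onto floor
drop 1:u onto {0:s}
drop 2:r onto {1:u}
drop 3:s onto {1:u}
drop 4:q onto {2:r}
drop 5:u onto {3:s, 4:q}
drop 6:p onto {5:u}
drop 7:r onto {6:p}
drop 8:p onto {7:r}
drop 9:q onto {8:p}
drop 10:r onto {9:q}
ground layer = {0:s}
drop-orders for the pieces not yet dropped (sum over which currently-grounded one goes next):
  1 to go: {10} 1
  2 to go: {9,10} 1
  3 to go: {8,9,10} 1
  4 to go: {7,8,9,10} 1
  5 to go: {6,7,8,9,10} 1
  6 to go: {5,6,7,8,9,10} 1
  7 to go: {3,5,6,7,8,9,10} 1  {4,5,6,7,8,9,10} 1
  8 to go: {2,4,5,6,7,8,9,10} 1  {3,4,5,6,7,8,9,10} 2
  9 to go: {2,3,4,5,6,7,8,9,10} 3
  if 0:s drops first: 3 orders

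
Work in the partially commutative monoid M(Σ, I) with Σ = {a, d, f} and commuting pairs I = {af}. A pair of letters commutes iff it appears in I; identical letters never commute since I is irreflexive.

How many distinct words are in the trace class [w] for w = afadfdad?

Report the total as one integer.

piece 0:a — minimal
piece 1:f — minimal
piece 2:a rests on {0:a}
piece 3:d rests on {1:f, 2:a}
piece 4:f rests on {3:d}
piece 5:d rests on {4:f}
piece 6:a rests on {5:d}
piece 7:d rests on {6:a}
minimal pieces: {0:a, 1:f}
ways to finish when only these pieces remain (= sum over removing one remaining piece with nothing left below it):
  1 left: {7}→1
  2 left: {6,7}→1
  3 left: {5,6,7}→1
  4 left: {4,5,6,7}→1
  5 left: {3,4,5,6,7}→1
  6 left: {1,3,4,5,6,7}→1  {2,3,4,5,6,7}→1
  placing 0:a first → 2 extensions
  placing 1:f first → 1 extensions
total linear extensions = 3

3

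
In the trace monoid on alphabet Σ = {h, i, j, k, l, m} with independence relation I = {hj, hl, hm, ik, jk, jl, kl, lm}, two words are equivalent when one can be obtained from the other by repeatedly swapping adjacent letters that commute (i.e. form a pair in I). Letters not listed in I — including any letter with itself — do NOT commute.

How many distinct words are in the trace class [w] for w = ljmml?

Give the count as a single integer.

piece 0:l — minimal
piece 1:j — minimal
piece 2:m rests on {1:j}
piece 3:m rests on {2:m}
piece 4:l rests on {0:l}
minimal pieces: {0:l, 1:j}
ways to finish when only these pieces remain (= sum over removing one remaining piece with nothing left below it):
  1 left: {3}→1  {4}→1
  2 left: {0,4}→1  {2,3}→1  {3,4}→2
  3 left: {0,3,4}→3  {1,2,3}→1  {2,3,4}→3
  placing 0:l first → 4 extensions
  placing 1:j first → 6 extensions
total linear extensions = 10

10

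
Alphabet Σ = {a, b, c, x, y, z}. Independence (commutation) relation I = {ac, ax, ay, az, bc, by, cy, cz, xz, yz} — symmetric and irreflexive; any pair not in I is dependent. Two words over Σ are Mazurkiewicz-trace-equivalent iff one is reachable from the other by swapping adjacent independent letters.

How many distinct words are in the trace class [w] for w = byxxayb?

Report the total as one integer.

piece 0:b — minimal
piece 1:y — minimal
piece 2:x rests on {0:b, 1:y}
piece 3:x rests on {2:x}
piece 4:a rests on {0:b}
piece 5:y rests on {3:x}
piece 6:b rests on {3:x, 4:a}
minimal pieces: {0:b, 1:y}
ways to finish when only these pieces remain (= sum over removing one remaining piece with nothing left below it):
  1 left: {5}→1  {6}→1
  2 left: {4,6}→1  {5,6}→2
  3 left: {3,5,6}→2  {4,5,6}→3
  4 left: {2,3,5,6}→2  {3,4,5,6}→5
  5 left: {1,2,3,5,6}→2  {2,3,4,5,6}→7
  placing 0:b first → 9 extensions
  placing 1:y first → 7 extensions
total linear extensions = 16

16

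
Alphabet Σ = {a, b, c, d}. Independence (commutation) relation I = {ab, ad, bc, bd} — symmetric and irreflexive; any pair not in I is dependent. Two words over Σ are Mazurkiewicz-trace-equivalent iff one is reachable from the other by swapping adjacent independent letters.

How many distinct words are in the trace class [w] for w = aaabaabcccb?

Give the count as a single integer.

drop 0:a onto floor
drop 1:a onto {0:a}
drop 2:a onto {1:a}
drop 3:b onto floor
drop 4:a onto {2:a}
drop 5:a onto {4:a}
drop 6:b onto {3:b}
drop 7:c onto {5:a}
drop 8:c onto {7:c}
drop 9:c onto {8:c}
drop 10:b onto {6:b}
ground layer = {0:a, 3:b}
drop-orders for the pieces not yet dropped (sum over which currently-grounded one goes next):
  1 to go: {9} 1  {10} 1
  2 to go: {6,10} 1  {8,9} 1  {9,10} 2
  3 to go: {3,6,10} 1  {6,9,10} 3  {7,8,9} 1  {8,9,10} 3
  4 to go: {3,6,9,10} 4  {5,7,8,9} 1  {6,8,9,10} 6  {7,8,9,10} 4
  5 to go: {3,6,8,9,10} 10  {4,5,7,8,9} 1  {5,7,8,9,10} 5  {6,7,8,9,10} 10
  6 to go: {2,4,5,7,8,9} 1  {3,6,7,8,9,10} 20  {4,5,7,8,9,10} 6  {5,6,7,8,9,10} 15
  7 to go: {1,2,4,5,7,8,9} 1  {2,4,5,7,8,9,10} 7  {3,5,6,7,8,9,10} 35  {4,5,6,7,8,9,10} 21
  8 to go: {0,1,2,4,5,7,8,9} 1  {1,2,4,5,7,8,9,10} 8  {2,4,5,6,7,8,9,10} 28  {3,4,5,6,7,8,9,10} 56
  9 to go: {0,1,2,4,5,7,8,9,10} 9  {1,2,4,5,6,7,8,9,10} 36  {2,3,4,5,6,7,8,9,10} 84
  if 0:a drops first: 120 orders
  if 3:b drops first: 45 orders
heap linearizations: 165

165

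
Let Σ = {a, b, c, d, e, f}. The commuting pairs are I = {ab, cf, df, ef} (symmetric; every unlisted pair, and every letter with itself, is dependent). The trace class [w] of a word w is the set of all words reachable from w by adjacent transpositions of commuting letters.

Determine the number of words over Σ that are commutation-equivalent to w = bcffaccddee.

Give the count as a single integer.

3

0(b) covers ∅
1(c) covers 0:b
2(f) covers 0:b
3(f) covers 2:f
4(a) covers 1:c, 3:f
5(c) covers 4:a
6(c) covers 5:c
7(d) covers 6:c
8(d) covers 7:d
9(e) covers 8:d
10(e) covers 9:e
floor of heap: 0:b
completions by unplaced set U, small U first (add the entries for U minus each lowest piece of U):
  |U|=1: {10}:1
  |U|=2: {9,10}:1
  |U|=3: {8,9,10}:1
  |U|=4: {7,8,9,10}:1
  |U|=5: {6,7,8,9,10}:1
  |U|=6: {5,6,7,8,9,10}:1
  |U|=7: {4,5,6,7,8,9,10}:1
  |U|=8: {1,4,5,6,7,8,9,10}:1  {3,4,5,6,7,8,9,10}:1
  |U|=9: {1,3,4,5,6,7,8,9,10}:2  {2,3,4,5,6,7,8,9,10}:1
  start at 0(b): 3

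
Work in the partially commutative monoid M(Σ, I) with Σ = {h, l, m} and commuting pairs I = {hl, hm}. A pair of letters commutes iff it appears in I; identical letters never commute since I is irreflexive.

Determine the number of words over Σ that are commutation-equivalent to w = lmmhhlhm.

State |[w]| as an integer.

#0=l has no predecessor
#1=m depends on [0:l]
#2=m depends on [1:m]
#3=h has no predecessor
#4=h depends on [3:h]
#5=l depends on [2:m]
#6=h depends on [4:h]
#7=m depends on [5:l]
sources: [0:l, 3:h]
N(rest) = Σ N(rest − s) over sources s of rest; N(one piece) = 1:
  size 1 → [6]=1  [7]=1
  size 2 → [4,6]=1  [5,7]=1  [6,7]=2
  size 3 → [2,5,7]=1  [3,4,6]=1  [4,6,7]=3  [5,6,7]=3
  size 4 → [1,2,5,7]=1  [2,5,6,7]=4  [3,4,6,7]=4  [4,5,6,7]=6
  size 5 → [0,1,2,5,7]=1  [1,2,5,6,7]=5  [2,4,5,6,7]=10  [3,4,5,6,7]=10
  size 6 → [0,1,2,5,6,7]=6  [1,2,4,5,6,7]=15  [2,3,4,5,6,7]=20
  first=0(l) contributes 35
  first=3(h) contributes 21
|[w]| = 56

56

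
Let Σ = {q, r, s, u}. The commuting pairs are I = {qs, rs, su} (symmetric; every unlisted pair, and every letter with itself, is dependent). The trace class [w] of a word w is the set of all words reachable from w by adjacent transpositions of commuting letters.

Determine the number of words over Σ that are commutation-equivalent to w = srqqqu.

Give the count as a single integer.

6

#0=s has no predecessor
#1=r has no predecessor
#2=q depends on [1:r]
#3=q depends on [2:q]
#4=q depends on [3:q]
#5=u depends on [4:q]
sources: [0:s, 1:r]
N(rest) = Σ N(rest − s) over sources s of rest; N(one piece) = 1:
  size 1 → [0]=1  [5]=1
  size 2 → [0,5]=2  [4,5]=1
  size 3 → [0,4,5]=3  [3,4,5]=1
  size 4 → [0,3,4,5]=4  [2,3,4,5]=1
  first=0(s) contributes 1
  first=1(r) contributes 5
|[w]| = 6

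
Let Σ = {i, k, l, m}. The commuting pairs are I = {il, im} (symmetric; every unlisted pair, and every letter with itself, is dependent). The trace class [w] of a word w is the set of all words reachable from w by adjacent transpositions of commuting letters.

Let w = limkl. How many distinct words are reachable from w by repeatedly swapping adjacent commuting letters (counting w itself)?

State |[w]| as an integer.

3

drop 0:l onto floor
drop 1:i onto floor
drop 2:m onto {0:l}
drop 3:k onto {1:i, 2:m}
drop 4:l onto {3:k}
ground layer = {0:l, 1:i}
drop-orders for the pieces not yet dropped (sum over which currently-grounded one goes next):
  1 to go: {4} 1
  2 to go: {3,4} 1
  3 to go: {1,3,4} 1  {2,3,4} 1
  if 0:l drops first: 2 orders
  if 1:i drops first: 1 orders
heap linearizations: 3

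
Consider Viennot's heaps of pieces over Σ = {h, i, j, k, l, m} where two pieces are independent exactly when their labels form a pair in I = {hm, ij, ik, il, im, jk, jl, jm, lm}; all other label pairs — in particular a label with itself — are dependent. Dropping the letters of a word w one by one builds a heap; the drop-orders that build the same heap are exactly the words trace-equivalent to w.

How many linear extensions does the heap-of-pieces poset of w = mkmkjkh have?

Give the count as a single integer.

6

0(m) covers ∅
1(k) covers 0:m
2(m) covers 1:k
3(k) covers 2:m
4(j) covers ∅
5(k) covers 3:k
6(h) covers 4:j, 5:k
floor of heap: 0:m, 4:j
completions by unplaced set U, small U first (add the entries for U minus each lowest piece of U):
  |U|=1: {6}:1
  |U|=2: {4,6}:1  {5,6}:1
  |U|=3: {3,5,6}:1  {4,5,6}:2
  |U|=4: {2,3,5,6}:1  {3,4,5,6}:3
  |U|=5: {1,2,3,5,6}:1  {2,3,4,5,6}:4
  start at 0(m): 5
  start at 4(j): 1
sum over floor = 6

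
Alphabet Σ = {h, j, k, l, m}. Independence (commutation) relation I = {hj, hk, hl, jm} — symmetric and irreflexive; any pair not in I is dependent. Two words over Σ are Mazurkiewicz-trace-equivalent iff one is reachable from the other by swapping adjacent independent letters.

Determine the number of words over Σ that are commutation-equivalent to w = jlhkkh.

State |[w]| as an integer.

drop 0:j onto floor
drop 1:l onto {0:j}
drop 2:h onto floor
drop 3:k onto {1:l}
drop 4:k onto {3:k}
drop 5:h onto {2:h}
ground layer = {0:j, 2:h}
drop-orders for the pieces not yet dropped (sum over which currently-grounded one goes next):
  1 to go: {4} 1  {5} 1
  2 to go: {2,5} 1  {3,4} 1  {4,5} 2
  3 to go: {1,3,4} 1  {2,4,5} 3  {3,4,5} 3
  4 to go: {0,1,3,4} 1  {1,3,4,5} 4  {2,3,4,5} 6
  if 0:j drops first: 10 orders
  if 2:h drops first: 5 orders
heap linearizations: 15

15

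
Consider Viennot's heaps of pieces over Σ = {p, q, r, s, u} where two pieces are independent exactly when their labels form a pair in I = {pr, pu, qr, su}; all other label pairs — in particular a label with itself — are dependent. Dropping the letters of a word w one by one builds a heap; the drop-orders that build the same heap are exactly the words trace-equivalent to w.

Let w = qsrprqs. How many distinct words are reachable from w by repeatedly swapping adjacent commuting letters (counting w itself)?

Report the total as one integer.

piece 0:q — minimal
piece 1:s rests on {0:q}
piece 2:r rests on {1:s}
piece 3:p rests on {1:s}
piece 4:r rests on {2:r}
piece 5:q rests on {3:p}
piece 6:s rests on {4:r, 5:q}
minimal pieces: {0:q}
ways to finish when only these pieces remain (= sum over removing one remaining piece with nothing left below it):
  1 left: {6}→1
  2 left: {4,6}→1  {5,6}→1
  3 left: {2,4,6}→1  {3,5,6}→1  {4,5,6}→2
  4 left: {2,4,5,6}→3  {3,4,5,6}→3
  5 left: {2,3,4,5,6}→6
  placing 0:q first → 6 extensions

6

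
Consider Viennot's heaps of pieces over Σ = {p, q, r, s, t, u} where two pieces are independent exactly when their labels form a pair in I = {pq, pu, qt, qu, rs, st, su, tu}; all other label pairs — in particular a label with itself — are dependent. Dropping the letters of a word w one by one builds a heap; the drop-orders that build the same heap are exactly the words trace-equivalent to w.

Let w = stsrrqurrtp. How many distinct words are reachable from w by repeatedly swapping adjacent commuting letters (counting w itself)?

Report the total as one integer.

piece 0:s — minimal
piece 1:t — minimal
piece 2:s rests on {0:s}
piece 3:r rests on {1:t}
piece 4:r rests on {3:r}
piece 5:q rests on {2:s, 4:r}
piece 6:u rests on {4:r}
piece 7:r rests on {5:q, 6:u}
piece 8:r rests on {7:r}
piece 9:t rests on {8:r}
piece 10:p rests on {9:t}
minimal pieces: {0:s, 1:t}
ways to finish when only these pieces remain (= sum over removing one remaining piece with nothing left below it):
  1 left: {10}→1
  2 left: {9,10}→1
  3 left: {8,9,10}→1
  4 left: {7,8,9,10}→1
  5 left: {5,7,8,9,10}→1  {6,7,8,9,10}→1
  6 left: {2,5,7,8,9,10}→1  {5,6,7,8,9,10}→2
  7 left: {0,2,5,7,8,9,10}→1  {2,5,6,7,8,9,10}→3  {4,5,6,7,8,9,10}→2
  8 left: {0,2,5,6,7,8,9,10}→4  {2,4,5,6,7,8,9,10}→5  {3,4,5,6,7,8,9,10}→2
  9 left: {0,2,4,5,6,7,8,9,10}→9  {1,3,4,5,6,7,8,9,10}→2  {2,3,4,5,6,7,8,9,10}→7
  placing 0:s first → 9 extensions
  placing 1:t first → 16 extensions
total linear extensions = 25

25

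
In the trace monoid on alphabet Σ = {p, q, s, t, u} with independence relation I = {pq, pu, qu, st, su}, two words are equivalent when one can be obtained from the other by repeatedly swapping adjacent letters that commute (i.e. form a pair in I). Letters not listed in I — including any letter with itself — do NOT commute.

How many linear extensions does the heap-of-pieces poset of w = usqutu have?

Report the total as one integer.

0(u) covers ∅
1(s) covers ∅
2(q) covers 1:s
3(u) covers 0:u
4(t) covers 2:q, 3:u
5(u) covers 4:t
floor of heap: 0:u, 1:s
completions by unplaced set U, small U first (add the entries for U minus each lowest piece of U):
  |U|=1: {5}:1
  |U|=2: {4,5}:1
  |U|=3: {2,4,5}:1  {3,4,5}:1
  |U|=4: {0,3,4,5}:1  {1,2,4,5}:1  {2,3,4,5}:2
  start at 0(u): 3
  start at 1(s): 3
sum over floor = 6

6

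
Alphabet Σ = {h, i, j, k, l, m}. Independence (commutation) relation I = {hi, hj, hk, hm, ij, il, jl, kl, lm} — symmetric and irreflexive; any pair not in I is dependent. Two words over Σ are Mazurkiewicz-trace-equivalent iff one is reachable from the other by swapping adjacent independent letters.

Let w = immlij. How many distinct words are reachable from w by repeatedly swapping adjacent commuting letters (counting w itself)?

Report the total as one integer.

#0=i has no predecessor
#1=m depends on [0:i]
#2=m depends on [1:m]
#3=l has no predecessor
#4=i depends on [2:m]
#5=j depends on [2:m]
sources: [0:i, 3:l]
N(rest) = Σ N(rest − s) over sources s of rest; N(one piece) = 1:
  size 1 → [3]=1  [4]=1  [5]=1
  size 2 → [3,4]=2  [3,5]=2  [4,5]=2
  size 3 → [2,4,5]=2  [3,4,5]=6
  size 4 → [1,2,4,5]=2  [2,3,4,5]=8
  first=0(i) contributes 10
  first=3(l) contributes 2
|[w]| = 12

12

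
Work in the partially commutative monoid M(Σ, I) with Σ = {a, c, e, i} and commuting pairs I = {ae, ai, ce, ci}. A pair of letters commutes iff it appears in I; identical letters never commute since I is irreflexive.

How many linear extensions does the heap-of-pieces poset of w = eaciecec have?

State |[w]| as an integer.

drop 0:e onto floor
drop 1:a onto floor
drop 2:c onto {1:a}
drop 3:i onto {0:e}
drop 4:e onto {3:i}
drop 5:c onto {2:c}
drop 6:e onto {4:e}
drop 7:c onto {5:c}
ground layer = {0:e, 1:a}
drop-orders for the pieces not yet dropped (sum over which currently-grounded one goes next):
  1 to go: {6} 1  {7} 1
  2 to go: {4,6} 1  {5,7} 1  {6,7} 2
  3 to go: {2,5,7} 1  {3,4,6} 1  {4,6,7} 3  {5,6,7} 3
  4 to go: {0,3,4,6} 1  {1,2,5,7} 1  {2,5,6,7} 4  {3,4,6,7} 4  {4,5,6,7} 6
  5 to go: {0,3,4,6,7} 5  {1,2,5,6,7} 5  {2,4,5,6,7} 10  {3,4,5,6,7} 10
  6 to go: {0,3,4,5,6,7} 15  {1,2,4,5,6,7} 15  {2,3,4,5,6,7} 20
  if 0:e drops first: 35 orders
  if 1:a drops first: 35 orders
heap linearizations: 70

70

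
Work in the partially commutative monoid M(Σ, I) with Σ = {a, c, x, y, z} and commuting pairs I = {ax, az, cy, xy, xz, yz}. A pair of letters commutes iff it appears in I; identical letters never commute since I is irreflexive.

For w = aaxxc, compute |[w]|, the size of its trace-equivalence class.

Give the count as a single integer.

piece 0:a — minimal
piece 1:a rests on {0:a}
piece 2:x — minimal
piece 3:x rests on {2:x}
piece 4:c rests on {1:a, 3:x}
minimal pieces: {0:a, 2:x}
ways to finish when only these pieces remain (= sum over removing one remaining piece with nothing left below it):
  1 left: {4}→1
  2 left: {1,4}→1  {3,4}→1
  3 left: {0,1,4}→1  {1,3,4}→2  {2,3,4}→1
  placing 0:a first → 3 extensions
  placing 2:x first → 3 extensions
total linear extensions = 6

6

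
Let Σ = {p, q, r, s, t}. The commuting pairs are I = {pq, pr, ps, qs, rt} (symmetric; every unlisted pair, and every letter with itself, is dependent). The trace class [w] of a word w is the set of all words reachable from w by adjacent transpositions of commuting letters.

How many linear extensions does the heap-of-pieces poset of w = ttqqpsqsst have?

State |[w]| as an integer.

140

0(t) covers ∅
1(t) covers 0:t
2(q) covers 1:t
3(q) covers 2:q
4(p) covers 1:t
5(s) covers 1:t
6(q) covers 3:q
7(s) covers 5:s
8(s) covers 7:s
9(t) covers 4:p, 6:q, 8:s
floor of heap: 0:t
completions by unplaced set U, small U first (add the entries for U minus each lowest piece of U):
  |U|=1: {9}:1
  |U|=2: {4,9}:1  {6,9}:1  {8,9}:1
  |U|=3: {3,6,9}:1  {4,6,9}:2  {4,8,9}:2  {6,8,9}:2  {7,8,9}:1
  |U|=4: {2,3,6,9}:1  {3,4,6,9}:3  {3,6,8,9}:3  {4,6,8,9}:6  {4,7,8,9}:3  {5,7,8,9}:1  {6,7,8,9}:3
  |U|=5: {2,3,4,6,9}:4  {2,3,6,8,9}:4  {3,4,6,8,9}:12  {3,6,7,8,9}:6  {4,5,7,8,9}:4  {4,6,7,8,9}:12  {5,6,7,8,9}:4
  |U|=6: {2,3,4,6,8,9}:20  {2,3,6,7,8,9}:10  {3,4,6,7,8,9}:30  {3,5,6,7,8,9}:10  {4,5,6,7,8,9}:20
  |U|=7: {2,3,4,6,7,8,9}:60  {2,3,5,6,7,8,9}:20  {3,4,5,6,7,8,9}:60
  |U|=8: {2,3,4,5,6,7,8,9}:140
  start at 0(t): 140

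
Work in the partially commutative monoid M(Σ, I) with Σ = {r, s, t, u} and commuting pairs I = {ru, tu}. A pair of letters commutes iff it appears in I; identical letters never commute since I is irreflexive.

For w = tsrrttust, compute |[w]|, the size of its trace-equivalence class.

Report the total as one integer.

5

0(t) covers ∅
1(s) covers 0:t
2(r) covers 1:s
3(r) covers 2:r
4(t) covers 3:r
5(t) covers 4:t
6(u) covers 1:s
7(s) covers 5:t, 6:u
8(t) covers 7:s
floor of heap: 0:t
completions by unplaced set U, small U first (add the entries for U minus each lowest piece of U):
  |U|=1: {8}:1
  |U|=2: {7,8}:1
  |U|=3: {5,7,8}:1  {6,7,8}:1
  |U|=4: {4,5,7,8}:1  {5,6,7,8}:2
  |U|=5: {3,4,5,7,8}:1  {4,5,6,7,8}:3
  |U|=6: {2,3,4,5,7,8}:1  {3,4,5,6,7,8}:4
  |U|=7: {2,3,4,5,6,7,8}:5
  start at 0(t): 5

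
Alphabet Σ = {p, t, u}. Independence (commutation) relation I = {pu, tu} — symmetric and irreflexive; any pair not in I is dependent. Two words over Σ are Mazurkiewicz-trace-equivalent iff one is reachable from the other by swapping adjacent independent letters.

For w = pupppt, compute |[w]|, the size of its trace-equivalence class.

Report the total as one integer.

0(p) covers ∅
1(u) covers ∅
2(p) covers 0:p
3(p) covers 2:p
4(p) covers 3:p
5(t) covers 4:p
floor of heap: 0:p, 1:u
completions by unplaced set U, small U first (add the entries for U minus each lowest piece of U):
  |U|=1: {1}:1  {5}:1
  |U|=2: {1,5}:2  {4,5}:1
  |U|=3: {1,4,5}:3  {3,4,5}:1
  |U|=4: {1,3,4,5}:4  {2,3,4,5}:1
  start at 0(p): 5
  start at 1(u): 1
sum over floor = 6

6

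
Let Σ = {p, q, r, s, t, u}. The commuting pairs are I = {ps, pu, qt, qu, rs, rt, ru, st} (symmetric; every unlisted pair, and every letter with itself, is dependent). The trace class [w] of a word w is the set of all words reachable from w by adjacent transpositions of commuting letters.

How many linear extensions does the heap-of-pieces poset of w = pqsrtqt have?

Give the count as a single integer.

#0=p has no predecessor
#1=q depends on [0:p]
#2=s depends on [1:q]
#3=r depends on [1:q]
#4=t depends on [0:p]
#5=q depends on [2:s, 3:r]
#6=t depends on [4:t]
sources: [0:p]
N(rest) = Σ N(rest − s) over sources s of rest; N(one piece) = 1:
  size 1 → [5]=1  [6]=1
  size 2 → [2,5]=1  [3,5]=1  [4,6]=1  [5,6]=2
  size 3 → [2,3,5]=2  [2,5,6]=3  [3,5,6]=3  [4,5,6]=3
  size 4 → [1,2,3,5]=2  [2,3,5,6]=8  [2,4,5,6]=6  [3,4,5,6]=6
  size 5 → [1,2,3,5,6]=10  [2,3,4,5,6]=20
  first=0(p) contributes 30

30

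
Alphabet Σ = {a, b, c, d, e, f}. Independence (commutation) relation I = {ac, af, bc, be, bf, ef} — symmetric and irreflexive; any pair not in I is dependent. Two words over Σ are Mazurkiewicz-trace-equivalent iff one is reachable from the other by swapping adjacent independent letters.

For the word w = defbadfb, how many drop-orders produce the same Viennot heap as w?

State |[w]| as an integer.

16

0(d) covers ∅
1(e) covers 0:d
2(f) covers 0:d
3(b) covers 0:d
4(a) covers 1:e, 3:b
5(d) covers 2:f, 4:a
6(f) covers 5:d
7(b) covers 5:d
floor of heap: 0:d
completions by unplaced set U, small U first (add the entries for U minus each lowest piece of U):
  |U|=1: {6}:1  {7}:1
  |U|=2: {6,7}:2
  |U|=3: {5,6,7}:2
  |U|=4: {2,5,6,7}:2  {4,5,6,7}:2
  |U|=5: {1,4,5,6,7}:2  {2,4,5,6,7}:4  {3,4,5,6,7}:2
  |U|=6: {1,2,4,5,6,7}:6  {1,3,4,5,6,7}:4  {2,3,4,5,6,7}:6
  start at 0(d): 16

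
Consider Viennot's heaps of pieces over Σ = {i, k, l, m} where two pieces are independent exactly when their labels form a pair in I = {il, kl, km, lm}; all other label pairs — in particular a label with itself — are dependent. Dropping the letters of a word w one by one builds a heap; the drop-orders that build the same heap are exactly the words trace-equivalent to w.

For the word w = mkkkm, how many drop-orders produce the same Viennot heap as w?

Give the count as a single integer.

10

drop 0:m onto floor
drop 1:k onto floor
drop 2:k onto {1:k}
drop 3:k onto {2:k}
drop 4:m onto {0:m}
ground layer = {0:m, 1:k}
drop-orders for the pieces not yet dropped (sum over which currently-grounded one goes next):
  1 to go: {3} 1  {4} 1
  2 to go: {0,4} 1  {2,3} 1  {3,4} 2
  3 to go: {0,3,4} 3  {1,2,3} 1  {2,3,4} 3
  if 0:m drops first: 4 orders
  if 1:k drops first: 6 orders
heap linearizations: 10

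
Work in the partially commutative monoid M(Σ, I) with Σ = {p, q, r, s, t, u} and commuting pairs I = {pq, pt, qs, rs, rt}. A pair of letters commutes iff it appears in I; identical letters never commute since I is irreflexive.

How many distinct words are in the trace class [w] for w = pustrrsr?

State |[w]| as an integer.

20

piece 0:p — minimal
piece 1:u rests on {0:p}
piece 2:s rests on {1:u}
piece 3:t rests on {2:s}
piece 4:r rests on {1:u}
piece 5:r rests on {4:r}
piece 6:s rests on {3:t}
piece 7:r rests on {5:r}
minimal pieces: {0:p}
ways to finish when only these pieces remain (= sum over removing one remaining piece with nothing left below it):
  1 left: {6}→1  {7}→1
  2 left: {3,6}→1  {5,7}→1  {6,7}→2
  3 left: {2,3,6}→1  {3,6,7}→3  {4,5,7}→1  {5,6,7}→3
  4 left: {2,3,6,7}→4  {3,5,6,7}→6  {4,5,6,7}→4
  5 left: {2,3,5,6,7}→10  {3,4,5,6,7}→10
  6 left: {2,3,4,5,6,7}→20
  placing 0:p first → 20 extensions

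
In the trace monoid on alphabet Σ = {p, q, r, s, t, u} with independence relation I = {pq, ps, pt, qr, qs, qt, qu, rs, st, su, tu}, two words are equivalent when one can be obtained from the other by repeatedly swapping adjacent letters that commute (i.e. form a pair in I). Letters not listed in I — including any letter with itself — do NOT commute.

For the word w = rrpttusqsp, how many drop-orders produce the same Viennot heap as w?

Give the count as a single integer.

drop 0:r onto floor
drop 1:r onto {0:r}
drop 2:p onto {1:r}
drop 3:t onto {1:r}
drop 4:t onto {3:t}
drop 5:u onto {2:p}
drop 6:s onto floor
drop 7:q onto floor
drop 8:s onto {6:s}
drop 9:p onto {5:u}
ground layer = {0:r, 6:s, 7:q}
drop-orders for the pieces not yet dropped (sum over which currently-grounded one goes next):
  1 to go: {4} 1  {7} 1  {8} 1  {9} 1
  2 to go: {3,4} 1  {4,7} 2  {4,8} 2  {4,9} 2  {5,9} 1  {6,8} 1  {7,8} 2  {7,9} 2  {8,9} 2
  3 to go: {2,5,9} 1  {3,4,7} 3  {3,4,8} 3  {3,4,9} 3  {4,5,9} 3  {4,6,8} 3  {4,7,8} 6  {4,7,9} 6  {4,8,9} 6  {5,7,9} 3  {5,8,9} 3  {6,7,8} 3  {6,8,9} 3  {7,8,9} 6
  4 to go: {2,4,5,9} 4  {2,5,7,9} 4  {2,5,8,9} 4  {3,4,5,9} 6  {3,4,6,8} 6  {3,4,7,8} 12  {3,4,7,9} 12  {3,4,8,9} 12  {4,5,7,9} 12  {4,5,8,9} 12  {4,6,7,8} 12  {4,6,8,9} 12  {4,7,8,9} 24  {5,6,8,9} 6  {5,7,8,9} 12  {6,7,8,9} 12
  5 to go: {2,3,4,5,9} 10  {2,4,5,7,9} 20  {2,4,5,8,9} 20  {2,5,6,8,9} 10  {2,5,7,8,9} 20  {3,4,5,7,9} 30  {3,4,5,8,9} 30  {3,4,6,7,8} 30  {3,4,6,8,9} 30  {3,4,7,8,9} 60  {4,5,6,8,9} 30  {4,5,7,8,9} 60  {4,6,7,8,9} 60  {5,6,7,8,9} 30
  6 to go: {1,2,3,4,5,9} 10  {2,3,4,5,7,9} 60  {2,3,4,5,8,9} 60  {2,4,5,6,8,9} 60  {2,4,5,7,8,9} 120  {2,5,6,7,8,9} 60  {3,4,5,6,8,9} 90  {3,4,5,7,8,9} 180  {3,4,6,7,8,9} 180  {4,5,6,7,8,9} 180
  7 to go: {0,1,2,3,4,5,9} 10  {1,2,3,4,5,7,9} 70  {1,2,3,4,5,8,9} 70  {2,3,4,5,6,8,9} 210  {2,3,4,5,7,8,9} 420  {2,4,5,6,7,8,9} 420  {3,4,5,6,7,8,9} 630
  8 to go: {0,1,2,3,4,5,7,9} 80  {0,1,2,3,4,5,8,9} 80  {1,2,3,4,5,6,8,9} 280  {1,2,3,4,5,7,8,9} 560  {2,3,4,5,6,7,8,9} 1680
  if 0:r drops first: 2520 orders
  if 6:s drops first: 720 orders
  if 7:q drops first: 360 orders
heap linearizations: 3600

3600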